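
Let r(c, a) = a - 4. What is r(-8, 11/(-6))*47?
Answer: -1645/6 ≈ -274.17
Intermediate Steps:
r(c, a) = -4 + a
r(-8, 11/(-6))*47 = (-4 + 11/(-6))*47 = (-4 + 11*(-⅙))*47 = (-4 - 11/6)*47 = -35/6*47 = -1645/6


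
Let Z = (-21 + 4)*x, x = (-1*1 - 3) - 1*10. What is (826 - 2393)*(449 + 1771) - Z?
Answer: -3478978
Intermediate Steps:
x = -14 (x = (-1 - 3) - 10 = -4 - 10 = -14)
Z = 238 (Z = (-21 + 4)*(-14) = -17*(-14) = 238)
(826 - 2393)*(449 + 1771) - Z = (826 - 2393)*(449 + 1771) - 1*238 = -1567*2220 - 238 = -3478740 - 238 = -3478978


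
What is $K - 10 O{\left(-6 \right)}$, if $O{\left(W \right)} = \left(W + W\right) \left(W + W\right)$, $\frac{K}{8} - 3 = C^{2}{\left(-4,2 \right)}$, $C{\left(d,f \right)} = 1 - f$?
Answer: $-1408$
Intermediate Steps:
$K = 32$ ($K = 24 + 8 \left(1 - 2\right)^{2} = 24 + 8 \left(-1\right)^{2} = 24 + 8 \cdot 1 = 24 + 8 = 32$)
$O{\left(W \right)} = 4 W^{2}$ ($O{\left(W \right)} = 2 W 2 W = 4 W^{2}$)
$K - 10 O{\left(-6 \right)} = 32 - 10 \cdot 4 \left(-6\right)^{2} = 32 - 10 \cdot 4 \cdot 36 = 32 - 1440 = -1408$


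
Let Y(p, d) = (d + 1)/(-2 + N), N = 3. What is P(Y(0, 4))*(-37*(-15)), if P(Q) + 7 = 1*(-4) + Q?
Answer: -3330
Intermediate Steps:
Y(p, d) = 1 + d (Y(p, d) = (d + 1)/(-2 + 3) = (1 + d)/1 = (1 + d)*1 = 1 + d)
P(Q) = -11 + Q (P(Q) = -7 + (1*(-4) + Q) = -7 + (-4 + Q) = -11 + Q)
P(Y(0, 4))*(-37*(-15)) = (-11 + (1 + 4))*(-37*(-15)) = (-11 + 5)*555 = -6*555 = -3330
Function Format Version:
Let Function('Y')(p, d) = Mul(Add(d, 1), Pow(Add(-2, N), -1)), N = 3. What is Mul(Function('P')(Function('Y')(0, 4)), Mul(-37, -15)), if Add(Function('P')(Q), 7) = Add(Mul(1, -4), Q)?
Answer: -3330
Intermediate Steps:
Function('Y')(p, d) = Add(1, d) (Function('Y')(p, d) = Mul(Add(d, 1), Pow(Add(-2, 3), -1)) = Mul(Add(1, d), Pow(1, -1)) = Mul(Add(1, d), 1) = Add(1, d))
Function('P')(Q) = Add(-11, Q) (Function('P')(Q) = Add(-7, Add(Mul(1, -4), Q)) = Add(-7, Add(-4, Q)) = Add(-11, Q))
Mul(Function('P')(Function('Y')(0, 4)), Mul(-37, -15)) = Mul(Add(-11, Add(1, 4)), Mul(-37, -15)) = Mul(Add(-11, 5), 555) = Mul(-6, 555) = -3330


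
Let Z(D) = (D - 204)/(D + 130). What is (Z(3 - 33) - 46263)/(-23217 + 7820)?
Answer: 2313267/769850 ≈ 3.0048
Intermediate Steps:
Z(D) = (-204 + D)/(130 + D)
(Z(3 - 33) - 46263)/(-23217 + 7820) = ((-204 + (3 - 33))/(130 + (3 - 33)) - 46263)/(-23217 + 7820) = ((-204 - 30)/(130 - 30) - 46263)/(-15397) = (-234/100 - 46263)*(-1/15397) = ((1/100)*(-234) - 46263)*(-1/15397) = (-117/50 - 46263)*(-1/15397) = -2313267/50*(-1/15397) = 2313267/769850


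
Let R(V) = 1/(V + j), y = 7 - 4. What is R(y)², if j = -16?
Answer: 1/169 ≈ 0.0059172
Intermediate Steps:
y = 3
R(V) = 1/(-16 + V) (R(V) = 1/(V - 16) = 1/(-16 + V))
R(y)² = (1/(-16 + 3))² = (1/(-13))² = (-1/13)² = 1/169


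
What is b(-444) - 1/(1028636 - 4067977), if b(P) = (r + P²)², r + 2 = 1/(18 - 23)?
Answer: 2952851620699627326/75983525 ≈ 3.8862e+10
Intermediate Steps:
r = -11/5 (r = -2 + 1/(18 - 23) = -2 + 1/(-5) = -2 - ⅕ = -11/5 ≈ -2.2000)
b(P) = (-11/5 + P²)²
b(-444) - 1/(1028636 - 4067977) = (-11 + 5*(-444)²)²/25 - 1/(1028636 - 4067977) = (-11 + 5*197136)²/25 - 1/(-3039341) = (-11 + 985680)²/25 - 1*(-1/3039341) = (1/25)*985669² + 1/3039341 = (1/25)*971543377561 + 1/3039341 = 971543377561/25 + 1/3039341 = 2952851620699627326/75983525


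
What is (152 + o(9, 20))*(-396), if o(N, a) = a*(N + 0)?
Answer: -131472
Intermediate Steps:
o(N, a) = N*a (o(N, a) = a*N = N*a)
(152 + o(9, 20))*(-396) = (152 + 9*20)*(-396) = (152 + 180)*(-396) = 332*(-396) = -131472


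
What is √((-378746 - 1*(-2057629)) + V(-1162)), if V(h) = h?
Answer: √1677721 ≈ 1295.3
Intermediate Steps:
√((-378746 - 1*(-2057629)) + V(-1162)) = √((-378746 - 1*(-2057629)) - 1162) = √((-378746 + 2057629) - 1162) = √(1678883 - 1162) = √1677721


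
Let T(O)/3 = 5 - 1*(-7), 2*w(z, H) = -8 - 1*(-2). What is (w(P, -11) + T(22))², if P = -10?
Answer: 1089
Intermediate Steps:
w(z, H) = -3 (w(z, H) = (-8 - 1*(-2))/2 = (-8 + 2)/2 = (½)*(-6) = -3)
T(O) = 36 (T(O) = 3*(5 - 1*(-7)) = 3*(5 + 7) = 3*12 = 36)
(w(P, -11) + T(22))² = (-3 + 36)² = 33² = 1089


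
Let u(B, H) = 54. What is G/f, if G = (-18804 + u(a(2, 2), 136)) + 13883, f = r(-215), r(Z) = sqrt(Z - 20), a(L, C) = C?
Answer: 4867*I*sqrt(235)/235 ≈ 317.49*I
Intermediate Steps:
r(Z) = sqrt(-20 + Z)
f = I*sqrt(235) (f = sqrt(-20 - 215) = sqrt(-235) = I*sqrt(235) ≈ 15.33*I)
G = -4867 (G = (-18804 + 54) + 13883 = -18750 + 13883 = -4867)
G/f = -4867*(-I*sqrt(235)/235) = -(-4867)*I*sqrt(235)/235 = 4867*I*sqrt(235)/235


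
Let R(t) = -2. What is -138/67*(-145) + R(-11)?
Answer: 19876/67 ≈ 296.66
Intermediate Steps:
-138/67*(-145) + R(-11) = -138/67*(-145) - 2 = 20010/67 - 2 = 19876/67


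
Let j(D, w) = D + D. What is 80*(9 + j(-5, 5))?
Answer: -80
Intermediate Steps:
j(D, w) = 2*D
80*(9 + j(-5, 5)) = 80*(9 + 2*(-5)) = 80*(9 - 10) = 80*(-1) = -80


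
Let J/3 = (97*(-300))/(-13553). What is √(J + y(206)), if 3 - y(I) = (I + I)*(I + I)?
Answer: I*√31177490246569/13553 ≈ 411.99*I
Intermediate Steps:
J = 87300/13553 (J = 3*((97*(-300))/(-13553)) = 3*(-29100*(-1/13553)) = 3*(29100/13553) = 87300/13553 ≈ 6.4414)
y(I) = 3 - 4*I² (y(I) = 3 - (I + I)*(I + I) = 3 - 2*I*2*I = 3 - 4*I²)
√(J + y(206)) = √(87300/13553 + (3 - 4*206²)) = √(87300/13553 + (3 - 4*42436)) = √(87300/13553 + (3 - 169744)) = √(87300/13553 - 169741) = √(-2300412473/13553) = I*√31177490246569/13553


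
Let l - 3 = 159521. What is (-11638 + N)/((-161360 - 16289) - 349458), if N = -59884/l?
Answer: 464150049/21021554267 ≈ 0.022080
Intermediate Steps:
l = 159524 (l = 3 + 159521 = 159524)
N = -14971/39881 (N = -59884/159524 = -59884*1/159524 = -14971/39881 ≈ -0.37539)
(-11638 + N)/((-161360 - 16289) - 349458) = (-11638 - 14971/39881)/((-161360 - 16289) - 349458) = -464150049/(39881*(-177649 - 349458)) = -464150049/39881/(-527107) = -464150049/39881*(-1/527107) = 464150049/21021554267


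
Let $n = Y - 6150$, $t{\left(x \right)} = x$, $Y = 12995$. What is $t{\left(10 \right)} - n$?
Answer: $-6835$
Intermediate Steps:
$n = 6845$ ($n = 12995 - 6150 = 6845$)
$t{\left(10 \right)} - n = 10 - 6845 = -6835$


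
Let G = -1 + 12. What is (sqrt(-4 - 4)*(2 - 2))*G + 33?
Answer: 33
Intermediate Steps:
G = 11
(sqrt(-4 - 4)*(2 - 2))*G + 33 = (sqrt(-4 - 4)*(2 - 2))*11 + 33 = (sqrt(-8)*0)*11 + 33 = ((2*I*sqrt(2))*0)*11 + 33 = 0*11 + 33 = 0 + 33 = 33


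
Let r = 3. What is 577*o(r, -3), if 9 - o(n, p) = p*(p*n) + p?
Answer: -8655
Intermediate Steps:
o(n, p) = 9 - p - n*p² (o(n, p) = 9 - (p*(p*n) + p) = 9 - (p*(n*p) + p) = 9 - (n*p² + p) = 9 - (p + n*p²) = 9 + (-p - n*p²) = 9 - p - n*p²)
577*o(r, -3) = 577*(9 - 1*(-3) - 1*3*(-3)²) = 577*(9 + 3 - 1*3*9) = 577*(9 + 3 - 27) = 577*(-15) = -8655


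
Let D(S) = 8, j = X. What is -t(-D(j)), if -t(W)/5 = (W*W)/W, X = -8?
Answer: -40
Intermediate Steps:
j = -8
t(W) = -5*W (t(W) = -5*W*W/W = -5*W²/W = -5*W)
-t(-D(j)) = -(-5)*(-1*8) = -(-5)*(-8) = -1*40 = -40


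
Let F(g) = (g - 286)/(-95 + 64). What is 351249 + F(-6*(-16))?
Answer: 10888909/31 ≈ 3.5126e+5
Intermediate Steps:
F(g) = 286/31 - g/31 (F(g) = (-286 + g)/(-31) = (-286 + g)*(-1/31) = 286/31 - g/31)
351249 + F(-6*(-16)) = 351249 + (286/31 - (-6)*(-16)/31) = 351249 + (286/31 - 1/31*96) = 351249 + (286/31 - 96/31) = 351249 + 190/31 = 10888909/31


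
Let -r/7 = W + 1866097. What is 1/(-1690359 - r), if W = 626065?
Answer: 1/15754775 ≈ 6.3473e-8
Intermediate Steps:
r = -17445134 (r = -7*(626065 + 1866097) = -7*2492162 = -17445134)
1/(-1690359 - r) = 1/(-1690359 - 1*(-17445134)) = 1/(-1690359 + 17445134) = 1/15754775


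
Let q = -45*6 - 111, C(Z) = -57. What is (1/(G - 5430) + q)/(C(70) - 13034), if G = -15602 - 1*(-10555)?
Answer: 3991738/137154407 ≈ 0.029104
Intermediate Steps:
G = -5047 (G = -15602 + 10555 = -5047)
q = -381 (q = -270 - 111 = -381)
(1/(G - 5430) + q)/(C(70) - 13034) = (1/(-5047 - 5430) - 381)/(-57 - 13034) = (1/(-10477) - 381)/(-13091) = (-1/10477 - 381)*(-1/13091) = -3991738/10477*(-1/13091) = 3991738/137154407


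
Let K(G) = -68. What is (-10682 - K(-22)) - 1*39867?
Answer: -50481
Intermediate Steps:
(-10682 - K(-22)) - 1*39867 = (-10682 - 1*(-68)) - 1*39867 = (-10682 + 68) - 39867 = -10614 - 39867 = -50481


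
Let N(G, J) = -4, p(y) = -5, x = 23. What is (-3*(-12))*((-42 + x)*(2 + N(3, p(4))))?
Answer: 1368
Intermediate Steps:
(-3*(-12))*((-42 + x)*(2 + N(3, p(4)))) = (-3*(-12))*((-42 + 23)*(2 - 4)) = 36*(-19*(-2)) = 36*38 = 1368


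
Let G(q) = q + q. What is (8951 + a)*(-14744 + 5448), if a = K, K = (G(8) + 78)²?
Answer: -165347952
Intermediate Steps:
G(q) = 2*q
K = 8836 (K = (2*8 + 78)² = (16 + 78)² = 94² = 8836)
a = 8836
(8951 + a)*(-14744 + 5448) = (8951 + 8836)*(-14744 + 5448) = 17787*(-9296) = -165347952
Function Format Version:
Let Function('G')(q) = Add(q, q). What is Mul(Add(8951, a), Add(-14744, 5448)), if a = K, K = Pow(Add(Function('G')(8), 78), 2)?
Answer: -165347952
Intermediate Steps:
Function('G')(q) = Mul(2, q)
K = 8836 (K = Pow(Add(Mul(2, 8), 78), 2) = Pow(Add(16, 78), 2) = Pow(94, 2) = 8836)
a = 8836
Mul(Add(8951, a), Add(-14744, 5448)) = Mul(Add(8951, 8836), Add(-14744, 5448)) = Mul(17787, -9296) = -165347952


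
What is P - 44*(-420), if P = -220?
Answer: 18260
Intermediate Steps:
P - 44*(-420) = -220 - 44*(-420) = -220 + 18480 = 18260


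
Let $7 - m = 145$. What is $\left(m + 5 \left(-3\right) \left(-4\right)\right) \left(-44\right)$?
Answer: $3432$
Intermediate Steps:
$m = -138$ ($m = 7 - 145 = -138$)
$\left(m + 5 \left(-3\right) \left(-4\right)\right) \left(-44\right) = \left(-138 + 5 \left(-3\right) \left(-4\right)\right) \left(-44\right) = \left(-138 - -60\right) \left(-44\right) = \left(-138 + 60\right) \left(-44\right) = \left(-78\right) \left(-44\right) = 3432$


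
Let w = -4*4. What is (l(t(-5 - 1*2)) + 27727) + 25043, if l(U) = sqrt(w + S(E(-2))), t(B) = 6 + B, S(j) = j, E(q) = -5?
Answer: 52770 + I*sqrt(21) ≈ 52770.0 + 4.5826*I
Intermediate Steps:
w = -16
l(U) = I*sqrt(21) (l(U) = sqrt(-16 - 5) = sqrt(-21) = I*sqrt(21))
(l(t(-5 - 1*2)) + 27727) + 25043 = (I*sqrt(21) + 27727) + 25043 = (27727 + I*sqrt(21)) + 25043 = 52770 + I*sqrt(21)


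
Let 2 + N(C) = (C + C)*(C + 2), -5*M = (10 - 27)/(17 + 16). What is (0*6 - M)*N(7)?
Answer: -2108/165 ≈ -12.776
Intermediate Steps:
M = 17/165 (M = -(10 - 27)/(5*(17 + 16)) = -(-17)/(5*33) = -⅕*(-17/33) = 17/165 ≈ 0.10303)
N(C) = -2 + 2*C*(2 + C) (N(C) = -2 + (C + C)*(C + 2) = -2 + (2*C)*(2 + C) = -2 + 2*C*(2 + C))
(0*6 - M)*N(7) = (0*6 - 1*17/165)*(-2 + 2*7² + 4*7) = (0 - 17/165)*(-2 + 2*49 + 28) = -17*(-2 + 98 + 28)/165 = -17/165*124 = -2108/165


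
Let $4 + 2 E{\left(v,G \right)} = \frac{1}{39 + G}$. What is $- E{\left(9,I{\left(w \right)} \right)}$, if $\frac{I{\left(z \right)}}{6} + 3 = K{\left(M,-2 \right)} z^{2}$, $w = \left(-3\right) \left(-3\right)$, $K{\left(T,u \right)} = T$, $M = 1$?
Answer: $\frac{2027}{1014} \approx 1.999$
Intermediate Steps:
$w = 9$
$I{\left(z \right)} = -18 + 6 z^{2}$ ($I{\left(z \right)} = -18 + 6 \cdot 1 z^{2} = -18 + 6 z^{2}$)
$E{\left(v,G \right)} = -2 + \frac{1}{2 \left(39 + G\right)}$
$- E{\left(9,I{\left(w \right)} \right)} = - \frac{-155 - 4 \left(-18 + 6 \cdot 9^{2}\right)}{2 \left(39 - \left(18 - 6 \cdot 9^{2}\right)\right)} = - \frac{-155 - 4 \left(-18 + 6 \cdot 81\right)}{2 \left(39 + \left(-18 + 6 \cdot 81\right)\right)} = - \frac{-155 - 4 \left(-18 + 486\right)}{2 \left(39 + \left(-18 + 486\right)\right)} = - \frac{-155 - 1872}{2 \left(39 + 468\right)} = - \frac{-155 - 1872}{2 \cdot 507} = - \frac{-2027}{2 \cdot 507} = \left(-1\right) \left(- \frac{2027}{1014}\right) = \frac{2027}{1014}$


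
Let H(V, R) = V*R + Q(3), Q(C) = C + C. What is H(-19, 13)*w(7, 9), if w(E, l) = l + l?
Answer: -4338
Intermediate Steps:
w(E, l) = 2*l
Q(C) = 2*C
H(V, R) = 6 + R*V (H(V, R) = V*R + 2*3 = R*V + 6 = 6 + R*V)
H(-19, 13)*w(7, 9) = (6 + 13*(-19))*(2*9) = (6 - 247)*18 = -241*18 = -4338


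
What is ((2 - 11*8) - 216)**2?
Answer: 91204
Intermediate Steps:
((2 - 11*8) - 216)**2 = ((2 - 88) - 216)**2 = (-86 - 216)**2 = (-302)**2 = 91204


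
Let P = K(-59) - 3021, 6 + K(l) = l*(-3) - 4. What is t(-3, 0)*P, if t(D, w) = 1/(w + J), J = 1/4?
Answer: -11416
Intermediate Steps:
J = 1/4 (J = 1*(1/4) = 1/4 ≈ 0.25000)
K(l) = -10 - 3*l (K(l) = -6 + (l*(-3) - 4) = -6 + (-3*l - 4) = -6 + (-4 - 3*l) = -10 - 3*l)
t(D, w) = 1/(1/4 + w) (t(D, w) = 1/(w + 1/4) = 1/(1/4 + w))
P = -2854 (P = (-10 - 3*(-59)) - 3021 = (-10 + 177) - 3021 = 167 - 3021 = -2854)
t(-3, 0)*P = (4/(1 + 4*0))*(-2854) = (4/(1 + 0))*(-2854) = (4/1)*(-2854) = (4*1)*(-2854) = 4*(-2854) = -11416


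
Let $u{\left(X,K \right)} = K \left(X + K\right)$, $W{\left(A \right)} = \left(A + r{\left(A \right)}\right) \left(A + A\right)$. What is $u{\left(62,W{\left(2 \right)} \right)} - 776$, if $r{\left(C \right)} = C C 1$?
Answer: $1288$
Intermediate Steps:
$r{\left(C \right)} = C^{2}$ ($r{\left(C \right)} = C^{2} \cdot 1 = C^{2}$)
$W{\left(A \right)} = 2 A \left(A + A^{2}\right)$ ($W{\left(A \right)} = \left(A + A^{2}\right) \left(A + A\right) = \left(A + A^{2}\right) 2 A = 2 A \left(A + A^{2}\right)$)
$u{\left(X,K \right)} = K \left(K + X\right)$
$u{\left(62,W{\left(2 \right)} \right)} - 776 = 2 \cdot 2^{2} \left(1 + 2\right) \left(2 \cdot 2^{2} \left(1 + 2\right) + 62\right) - 776 = 2 \cdot 4 \cdot 3 \left(2 \cdot 4 \cdot 3 + 62\right) - 776 = 24 \left(24 + 62\right) - 776 = 24 \cdot 86 - 776 = 2064 - 776 = 1288$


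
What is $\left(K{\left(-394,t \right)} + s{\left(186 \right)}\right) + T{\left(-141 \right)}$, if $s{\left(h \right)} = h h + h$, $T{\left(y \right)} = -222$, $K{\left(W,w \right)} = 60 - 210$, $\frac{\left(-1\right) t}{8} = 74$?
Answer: $34410$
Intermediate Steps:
$t = -592$ ($t = \left(-8\right) 74 = -592$)
$K{\left(W,w \right)} = -150$
$s{\left(h \right)} = h + h^{2}$ ($s{\left(h \right)} = h^{2} + h = h + h^{2}$)
$\left(K{\left(-394,t \right)} + s{\left(186 \right)}\right) + T{\left(-141 \right)} = \left(-150 + 186 \left(1 + 186\right)\right) - 222 = \left(-150 + 186 \cdot 187\right) - 222 = \left(-150 + 34782\right) - 222 = 34632 - 222 = 34410$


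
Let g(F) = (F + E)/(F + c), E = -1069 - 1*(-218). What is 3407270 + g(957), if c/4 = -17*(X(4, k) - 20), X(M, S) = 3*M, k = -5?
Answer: 5114312376/1501 ≈ 3.4073e+6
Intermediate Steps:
c = 544 (c = 4*(-17*(3*4 - 20)) = 4*(-17*(12 - 20)) = 4*(-17*(-8)) = 4*136 = 544)
E = -851 (E = -1069 + 218 = -851)
g(F) = (-851 + F)/(544 + F) (g(F) = (F - 851)/(F + 544) = (-851 + F)/(544 + F))
3407270 + g(957) = 3407270 + (-851 + 957)/(544 + 957) = 3407270 + 106/1501 = 5114312376/1501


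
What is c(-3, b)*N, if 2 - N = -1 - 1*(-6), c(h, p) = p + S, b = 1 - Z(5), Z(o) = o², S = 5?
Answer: 57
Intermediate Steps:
b = -24 (b = 1 - 1*5² = 1 - 1*25 = 1 - 25 = -24)
c(h, p) = 5 + p (c(h, p) = p + 5 = 5 + p)
N = -3 (N = 2 - (-1 - 1*(-6)) = 2 - (-1 + 6) = 2 - 1*5 = 2 - 5 = -3)
c(-3, b)*N = (5 - 24)*(-3) = -19*(-3) = 57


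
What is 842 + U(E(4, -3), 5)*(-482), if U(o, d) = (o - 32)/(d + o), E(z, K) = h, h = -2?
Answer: 18914/3 ≈ 6304.7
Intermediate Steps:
E(z, K) = -2
U(o, d) = (-32 + o)/(d + o)
842 + U(E(4, -3), 5)*(-482) = 842 + ((-32 - 2)/(5 - 2))*(-482) = 842 + (-34/3)*(-482) = 842 + ((⅓)*(-34))*(-482) = 842 - 34/3*(-482) = 842 + 16388/3 = 18914/3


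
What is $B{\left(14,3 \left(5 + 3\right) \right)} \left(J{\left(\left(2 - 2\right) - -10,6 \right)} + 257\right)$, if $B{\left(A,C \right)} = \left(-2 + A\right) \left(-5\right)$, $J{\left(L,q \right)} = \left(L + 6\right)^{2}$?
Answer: $-30780$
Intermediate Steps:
$J{\left(L,q \right)} = \left(6 + L\right)^{2}$
$B{\left(A,C \right)} = 10 - 5 A$
$B{\left(14,3 \left(5 + 3\right) \right)} \left(J{\left(\left(2 - 2\right) - -10,6 \right)} + 257\right) = \left(10 - 70\right) \left(\left(6 + \left(\left(2 - 2\right) - -10\right)\right)^{2} + 257\right) = \left(10 - 70\right) \left(\left(6 + \left(0 + 10\right)\right)^{2} + 257\right) = - 60 \left(\left(6 + 10\right)^{2} + 257\right) = - 60 \left(16^{2} + 257\right) = - 60 \left(256 + 257\right) = \left(-60\right) 513 = -30780$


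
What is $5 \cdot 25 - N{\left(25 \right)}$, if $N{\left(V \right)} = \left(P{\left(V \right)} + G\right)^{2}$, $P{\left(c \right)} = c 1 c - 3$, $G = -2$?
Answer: $-384275$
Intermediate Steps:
$P{\left(c \right)} = -3 + c^{2}$ ($P{\left(c \right)} = c c - 3 = c^{2} - 3 = -3 + c^{2}$)
$N{\left(V \right)} = \left(-5 + V^{2}\right)^{2}$ ($N{\left(V \right)} = \left(\left(-3 + V^{2}\right) - 2\right)^{2} = \left(-5 + V^{2}\right)^{2}$)
$5 \cdot 25 - N{\left(25 \right)} = 5 \cdot 25 - \left(-5 + 25^{2}\right)^{2} = 125 - \left(-5 + 625\right)^{2} = 125 - 620^{2} = 125 - 384400 = -384275$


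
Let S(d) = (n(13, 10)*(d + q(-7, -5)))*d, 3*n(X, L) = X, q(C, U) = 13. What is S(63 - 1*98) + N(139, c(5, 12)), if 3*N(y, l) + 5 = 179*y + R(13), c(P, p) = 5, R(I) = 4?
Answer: 11630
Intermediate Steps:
n(X, L) = X/3
N(y, l) = -⅓ + 179*y/3 (N(y, l) = -5/3 + (179*y + 4)/3 = -5/3 + (4 + 179*y)/3 = -5/3 + (4/3 + 179*y/3) = -⅓ + 179*y/3)
S(d) = d*(169/3 + 13*d/3) (S(d) = (((⅓)*13)*(d + 13))*d = (13*(13 + d)/3)*d = (169/3 + 13*d/3)*d = d*(169/3 + 13*d/3))
S(63 - 1*98) + N(139, c(5, 12)) = 13*(63 - 1*98)*(13 + (63 - 1*98))/3 + (-⅓ + (179/3)*139) = 13*(63 - 98)*(13 + (63 - 98))/3 + (-⅓ + 24881/3) = (13/3)*(-35)*(13 - 35) + 24880/3 = (13/3)*(-35)*(-22) + 24880/3 = 10010/3 + 24880/3 = 11630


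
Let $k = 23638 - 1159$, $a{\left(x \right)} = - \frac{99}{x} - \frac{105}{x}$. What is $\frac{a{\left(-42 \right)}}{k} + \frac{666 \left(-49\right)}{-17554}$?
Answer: $\frac{2567827319}{1381087281} \approx 1.8593$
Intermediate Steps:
$a{\left(x \right)} = - \frac{204}{x}$
$k = 22479$ ($k = 23638 - 1159 = 22479$)
$\frac{a{\left(-42 \right)}}{k} + \frac{666 \left(-49\right)}{-17554} = \frac{\left(-204\right) \frac{1}{-42}}{22479} + \frac{666 \left(-49\right)}{-17554} = \left(-204\right) \left(- \frac{1}{42}\right) \frac{1}{22479} - - \frac{16317}{8777} = \frac{34}{7} \cdot \frac{1}{22479} + \frac{16317}{8777} = \frac{34}{157353} + \frac{16317}{8777} = \frac{2567827319}{1381087281}$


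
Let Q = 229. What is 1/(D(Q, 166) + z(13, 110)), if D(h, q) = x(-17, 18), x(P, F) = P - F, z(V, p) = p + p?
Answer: 1/185 ≈ 0.0054054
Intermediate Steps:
z(V, p) = 2*p
D(h, q) = -35 (D(h, q) = -17 - 1*18 = -17 - 18 = -35)
1/(D(Q, 166) + z(13, 110)) = 1/(-35 + 2*110) = 1/(-35 + 220) = 1/185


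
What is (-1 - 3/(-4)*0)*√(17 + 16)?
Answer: -√33 ≈ -5.7446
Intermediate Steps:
(-1 - 3/(-4)*0)*√(17 + 16) = (-1 - 3*(-¼)*0)*√33 = (-1 + (¾)*0)*√33 = (-1 + 0)*√33 = -√33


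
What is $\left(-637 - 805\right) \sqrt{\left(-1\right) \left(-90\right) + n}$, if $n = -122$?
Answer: $- 5768 i \sqrt{2} \approx - 8157.2 i$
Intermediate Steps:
$\left(-637 - 805\right) \sqrt{\left(-1\right) \left(-90\right) + n} = \left(-637 - 805\right) \sqrt{\left(-1\right) \left(-90\right) - 122} = - 1442 \sqrt{90 - 122} = - 1442 \sqrt{-32} = - 1442 \cdot 4 i \sqrt{2} = - 5768 i \sqrt{2}$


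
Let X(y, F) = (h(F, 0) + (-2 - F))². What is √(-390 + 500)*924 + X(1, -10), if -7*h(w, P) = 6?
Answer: 2500/49 + 924*√110 ≈ 9742.0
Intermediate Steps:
h(w, P) = -6/7 (h(w, P) = -⅐*6 = -6/7)
X(y, F) = (-20/7 - F)² (X(y, F) = (-6/7 + (-2 - F))² = (-20/7 - F)²)
√(-390 + 500)*924 + X(1, -10) = √(-390 + 500)*924 + (20 + 7*(-10))²/49 = √110*924 + (20 - 70)²/49 = 924*√110 + (1/49)*(-50)² = 924*√110 + (1/49)*2500 = 924*√110 + 2500/49 = 2500/49 + 924*√110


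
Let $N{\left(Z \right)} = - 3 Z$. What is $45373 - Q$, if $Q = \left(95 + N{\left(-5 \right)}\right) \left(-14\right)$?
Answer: $46913$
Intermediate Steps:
$Q = -1540$ ($Q = \left(95 - -15\right) \left(-14\right) = \left(95 + 15\right) \left(-14\right) = 110 \left(-14\right) = -1540$)
$45373 - Q = 45373 - -1540 = 45373 + 1540 = 46913$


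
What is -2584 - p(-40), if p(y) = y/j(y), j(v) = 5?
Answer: -2576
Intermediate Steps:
p(y) = y/5
-2584 - p(-40) = -2584 - (-40)/5 = -2584 - 1*(-8) = -2584 + 8 = -2576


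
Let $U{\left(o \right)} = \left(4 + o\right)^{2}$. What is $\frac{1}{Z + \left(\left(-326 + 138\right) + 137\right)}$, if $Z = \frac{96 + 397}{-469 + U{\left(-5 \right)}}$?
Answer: $- \frac{468}{24361} \approx -0.019211$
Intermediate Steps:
$Z = - \frac{493}{468}$ ($Z = \frac{96 + 397}{-469 + \left(4 - 5\right)^{2}} = \frac{493}{-469 + \left(-1\right)^{2}} = \frac{493}{-469 + 1} = \frac{493}{-468} = 493 \left(- \frac{1}{468}\right) = - \frac{493}{468} \approx -1.0534$)
$\frac{1}{Z + \left(\left(-326 + 138\right) + 137\right)} = \frac{1}{- \frac{493}{468} + \left(\left(-326 + 138\right) + 137\right)} = \frac{1}{- \frac{493}{468} + \left(-188 + 137\right)} = \frac{1}{- \frac{493}{468} - 51} = \frac{1}{- \frac{24361}{468}} = - \frac{468}{24361}$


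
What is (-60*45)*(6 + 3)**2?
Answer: -218700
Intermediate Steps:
(-60*45)*(6 + 3)**2 = -2700*9**2 = -2700*81 = -218700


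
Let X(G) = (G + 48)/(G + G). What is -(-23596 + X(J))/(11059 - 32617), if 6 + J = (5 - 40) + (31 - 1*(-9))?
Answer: -47239/43116 ≈ -1.0956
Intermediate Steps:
J = -1 (J = -6 + ((5 - 40) + (31 - 1*(-9))) = -6 + (-35 + (31 + 9)) = -6 + (-35 + 40) = -6 + 5 = -1)
X(G) = (48 + G)/(2*G) (X(G) = (48 + G)/((2*G)) = (48 + G)*(1/(2*G)) = (48 + G)/(2*G))
-(-23596 + X(J))/(11059 - 32617) = -(-23596 + (1/2)*(48 - 1)/(-1))/(11059 - 32617) = -(-23596 + (1/2)*(-1)*47)/(-21558) = -(-23596 - 47/2)*(-1)/21558 = -(-47239)*(-1)/(2*21558) = -1*47239/43116 = -47239/43116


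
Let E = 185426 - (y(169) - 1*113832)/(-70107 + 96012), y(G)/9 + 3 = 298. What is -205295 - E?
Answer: -306719354/785 ≈ -3.9073e+5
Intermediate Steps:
y(G) = 2655 (y(G) = -27 + 9*298 = -27 + 2682 = 2655)
E = 145562779/785 (E = 185426 - (2655 - 1*113832)/(-70107 + 96012) = 185426 - (2655 - 113832)/25905 = 185426 - (-111177)/25905 = 185426 - 1*(-3369/785) = 185426 + 3369/785 = 145562779/785 ≈ 1.8543e+5)
-205295 - E = -205295 - 1*145562779/785 = -205295 - 145562779/785 = -306719354/785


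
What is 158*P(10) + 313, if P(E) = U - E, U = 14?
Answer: 945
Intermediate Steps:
P(E) = 14 - E
158*P(10) + 313 = 158*(14 - 1*10) + 313 = 158*(14 - 10) + 313 = 158*4 + 313 = 632 + 313 = 945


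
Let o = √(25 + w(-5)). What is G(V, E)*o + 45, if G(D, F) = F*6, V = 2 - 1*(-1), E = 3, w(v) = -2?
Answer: 45 + 18*√23 ≈ 131.32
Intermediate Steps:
o = √23 (o = √(25 - 2) = √23 ≈ 4.7958)
V = 3 (V = 2 + 1 = 3)
G(D, F) = 6*F
G(V, E)*o + 45 = (6*3)*√23 + 45 = 18*√23 + 45 = 45 + 18*√23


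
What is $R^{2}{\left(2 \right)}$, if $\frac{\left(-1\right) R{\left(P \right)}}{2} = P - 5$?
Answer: $36$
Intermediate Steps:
$R{\left(P \right)} = 10 - 2 P$ ($R{\left(P \right)} = - 2 \left(P - 5\right) = - 2 \left(-5 + P\right) = 10 - 2 P$)
$R^{2}{\left(2 \right)} = \left(10 - 4\right)^{2} = 6^{2} = 36$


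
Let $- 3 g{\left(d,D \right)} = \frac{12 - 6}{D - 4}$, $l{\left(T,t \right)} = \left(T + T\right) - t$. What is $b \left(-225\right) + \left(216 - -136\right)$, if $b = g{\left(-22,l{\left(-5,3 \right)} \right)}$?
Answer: $\frac{5534}{17} \approx 325.53$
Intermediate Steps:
$l{\left(T,t \right)} = - t + 2 T$ ($l{\left(T,t \right)} = 2 T - t = - t + 2 T$)
$g{\left(d,D \right)} = - \frac{2}{-4 + D}$ ($g{\left(d,D \right)} = - \frac{\left(12 - 6\right) \frac{1}{D - 4}}{3} = - \frac{6 \frac{1}{-4 + D}}{3} = - \frac{2}{-4 + D}$)
$b = \frac{2}{17}$ ($b = - \frac{2}{-4 + \left(\left(-1\right) 3 + 2 \left(-5\right)\right)} = - \frac{2}{-4 - 13} = - \frac{2}{-17} = \left(-2\right) \left(- \frac{1}{17}\right) = \frac{2}{17} \approx 0.11765$)
$b \left(-225\right) + \left(216 - -136\right) = \frac{2}{17} \left(-225\right) + \left(216 - -136\right) = - \frac{450}{17} + \left(216 + 136\right) = - \frac{450}{17} + 352 = \frac{5534}{17}$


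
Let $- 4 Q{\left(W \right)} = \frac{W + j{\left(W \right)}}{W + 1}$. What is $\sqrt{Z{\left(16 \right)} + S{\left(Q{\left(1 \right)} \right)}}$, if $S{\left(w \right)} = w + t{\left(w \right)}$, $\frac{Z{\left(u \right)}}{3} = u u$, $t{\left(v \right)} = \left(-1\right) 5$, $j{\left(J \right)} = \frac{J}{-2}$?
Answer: $\frac{\sqrt{12207}}{4} \approx 27.621$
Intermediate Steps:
$j{\left(J \right)} = - \frac{J}{2}$ ($j{\left(J \right)} = J \left(- \frac{1}{2}\right) = - \frac{J}{2}$)
$t{\left(v \right)} = -5$
$Q{\left(W \right)} = - \frac{W}{8 \left(1 + W\right)}$ ($Q{\left(W \right)} = - \frac{\left(W - \frac{W}{2}\right) \frac{1}{W + 1}}{4} = - \frac{\frac{W}{2} \frac{1}{1 + W}}{4} = - \frac{\frac{1}{2} W \frac{1}{1 + W}}{4} = - \frac{W}{8 \left(1 + W\right)}$)
$Z{\left(u \right)} = 3 u^{2}$ ($Z{\left(u \right)} = 3 u u = 3 u^{2}$)
$S{\left(w \right)} = -5 + w$ ($S{\left(w \right)} = w - 5 = -5 + w$)
$\sqrt{Z{\left(16 \right)} + S{\left(Q{\left(1 \right)} \right)}} = \sqrt{3 \cdot 16^{2} - \left(5 + 1 \frac{1}{8 + 8 \cdot 1}\right)} = \sqrt{3 \cdot 256 - \left(5 + 1 \frac{1}{8 + 8}\right)} = \sqrt{768 - \left(5 + 1 \cdot \frac{1}{16}\right)} = \sqrt{768 - \frac{81}{16}} = \sqrt{\frac{12207}{16}} = \frac{\sqrt{12207}}{4}$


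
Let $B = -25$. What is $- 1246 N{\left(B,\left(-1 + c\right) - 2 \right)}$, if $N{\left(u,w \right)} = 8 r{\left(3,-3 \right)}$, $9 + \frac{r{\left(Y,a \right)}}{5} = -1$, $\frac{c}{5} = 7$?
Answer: $498400$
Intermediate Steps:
$c = 35$ ($c = 5 \cdot 7 = 35$)
$r{\left(Y,a \right)} = -50$ ($r{\left(Y,a \right)} = -45 + 5 \left(-1\right) = -45 - 5 = -50$)
$N{\left(u,w \right)} = -400$ ($N{\left(u,w \right)} = 8 \left(-50\right) = -400$)
$- 1246 N{\left(B,\left(-1 + c\right) - 2 \right)} = \left(-1246\right) \left(-400\right) = 498400$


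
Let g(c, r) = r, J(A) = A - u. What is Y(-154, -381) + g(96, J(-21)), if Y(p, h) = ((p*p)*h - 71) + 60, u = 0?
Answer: -9035828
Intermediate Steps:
Y(p, h) = -11 + h*p**2 (Y(p, h) = (p**2*h - 71) + 60 = (h*p**2 - 71) + 60 = (-71 + h*p**2) + 60 = -11 + h*p**2)
J(A) = A (J(A) = A - 1*0 = A + 0 = A)
Y(-154, -381) + g(96, J(-21)) = (-11 - 381*(-154)**2) - 21 = (-11 - 381*23716) - 21 = (-11 - 9035796) - 21 = -9035807 - 21 = -9035828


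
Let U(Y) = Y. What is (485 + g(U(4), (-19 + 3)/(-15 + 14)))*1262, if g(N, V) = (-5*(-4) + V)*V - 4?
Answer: 1333934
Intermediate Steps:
g(N, V) = -4 + V*(20 + V) (g(N, V) = (20 + V)*V - 4 = V*(20 + V) - 4 = -4 + V*(20 + V))
(485 + g(U(4), (-19 + 3)/(-15 + 14)))*1262 = (485 + (-4 + ((-19 + 3)/(-15 + 14))² + 20*((-19 + 3)/(-15 + 14))))*1262 = (485 + (-4 + (-16/(-1))² + 20*(-16/(-1))))*1262 = (485 + (-4 + (-16*(-1))² + 20*(-16*(-1))))*1262 = (485 + (-4 + 16² + 20*16))*1262 = (485 + (-4 + 256 + 320))*1262 = (485 + 572)*1262 = 1057*1262 = 1333934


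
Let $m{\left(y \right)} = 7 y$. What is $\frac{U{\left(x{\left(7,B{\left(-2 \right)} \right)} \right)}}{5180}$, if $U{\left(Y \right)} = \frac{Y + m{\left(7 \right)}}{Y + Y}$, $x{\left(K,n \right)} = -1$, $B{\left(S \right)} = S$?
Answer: $- \frac{6}{1295} \approx -0.0046332$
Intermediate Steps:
$U{\left(Y \right)} = \frac{49 + Y}{2 Y}$ ($U{\left(Y \right)} = \frac{Y + 7 \cdot 7}{Y + Y} = \frac{Y + 49}{2 Y} = \left(49 + Y\right) \frac{1}{2 Y} = \frac{49 + Y}{2 Y}$)
$\frac{U{\left(x{\left(7,B{\left(-2 \right)} \right)} \right)}}{5180} = \frac{\frac{1}{2} \frac{1}{-1} \left(49 - 1\right)}{5180} = \frac{1}{2} \left(-1\right) 48 \cdot \frac{1}{5180} = \left(-24\right) \frac{1}{5180} = - \frac{6}{1295}$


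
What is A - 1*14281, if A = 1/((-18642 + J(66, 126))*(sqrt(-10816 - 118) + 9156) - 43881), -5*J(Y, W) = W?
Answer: -695755872510357990094/48718988341857927 + 31112*I*sqrt(10934)/48718988341857927 ≈ -14281.0 + 6.6776e-11*I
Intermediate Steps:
J(Y, W) = -W/5
A = 1/(-854803821/5 - 93336*I*sqrt(10934)/5) (A = 1/((-18642 - 1/5*126)*(sqrt(-10816 - 118) + 9156) - 43881) = 1/((-18642 - 126/5)*(sqrt(-10934) + 9156) - 43881) = 1/(-93336*(I*sqrt(10934) + 9156)/5 - 43881) = 1/(-93336*(9156 + I*sqrt(10934))/5 - 43881) = 1/((-854584416/5 - 93336*I*sqrt(10934)/5) - 43881) = 1/(-854803821/5 - 93336*I*sqrt(10934)/5) ≈ -5.8485e-9 + 6.678e-11*I)
A - 1*14281 = (-284934607/48718988341857927 + 31112*I*sqrt(10934)/48718988341857927) - 1*14281 = (-284934607/48718988341857927 + 31112*I*sqrt(10934)/48718988341857927) - 14281 = -695755872510357990094/48718988341857927 + 31112*I*sqrt(10934)/48718988341857927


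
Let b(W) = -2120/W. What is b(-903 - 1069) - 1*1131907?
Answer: -558029621/493 ≈ -1.1319e+6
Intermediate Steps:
b(-903 - 1069) - 1*1131907 = -2120/(-903 - 1069) - 1*1131907 = -2120/(-1972) - 1131907 = -2120*(-1/1972) - 1131907 = 530/493 - 1131907 = -558029621/493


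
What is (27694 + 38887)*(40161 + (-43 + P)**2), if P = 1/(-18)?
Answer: 906353104409/324 ≈ 2.7974e+9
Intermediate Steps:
P = -1/18 ≈ -0.055556
(27694 + 38887)*(40161 + (-43 + P)**2) = (27694 + 38887)*(40161 + (-43 - 1/18)**2) = 66581*(40161 + (-775/18)**2) = 66581*(40161 + 600625/324) = 66581*(13612789/324) = 906353104409/324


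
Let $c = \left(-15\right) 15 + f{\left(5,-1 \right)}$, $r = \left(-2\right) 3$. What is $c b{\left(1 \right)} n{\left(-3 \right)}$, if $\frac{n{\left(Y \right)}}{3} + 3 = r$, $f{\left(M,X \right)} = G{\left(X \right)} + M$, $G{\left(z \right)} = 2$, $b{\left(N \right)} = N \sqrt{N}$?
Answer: $5886$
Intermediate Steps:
$b{\left(N \right)} = N^{\frac{3}{2}}$
$f{\left(M,X \right)} = 2 + M$
$r = -6$
$n{\left(Y \right)} = -27$ ($n{\left(Y \right)} = -9 + 3 \left(-6\right) = -9 - 18 = -27$)
$c = -218$ ($c = \left(-15\right) 15 + \left(2 + 5\right) = -225 + 7 = -218$)
$c b{\left(1 \right)} n{\left(-3 \right)} = - 218 \cdot 1^{\frac{3}{2}} \left(-27\right) = - 218 \cdot 1 \left(-27\right) = \left(-218\right) \left(-27\right) = 5886$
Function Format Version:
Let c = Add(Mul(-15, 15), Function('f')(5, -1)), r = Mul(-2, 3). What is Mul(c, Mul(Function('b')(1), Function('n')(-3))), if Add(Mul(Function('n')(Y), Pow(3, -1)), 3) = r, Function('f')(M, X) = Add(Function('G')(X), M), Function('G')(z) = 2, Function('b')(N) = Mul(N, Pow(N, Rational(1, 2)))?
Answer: 5886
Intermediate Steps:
Function('b')(N) = Pow(N, Rational(3, 2))
Function('f')(M, X) = Add(2, M)
r = -6
Function('n')(Y) = -27 (Function('n')(Y) = Add(-9, Mul(3, -6)) = Add(-9, -18) = -27)
c = -218 (c = Add(Mul(-15, 15), Add(2, 5)) = Add(-225, 7) = -218)
Mul(c, Mul(Function('b')(1), Function('n')(-3))) = Mul(-218, Mul(Pow(1, Rational(3, 2)), -27)) = Mul(-218, Mul(1, -27)) = Mul(-218, -27) = 5886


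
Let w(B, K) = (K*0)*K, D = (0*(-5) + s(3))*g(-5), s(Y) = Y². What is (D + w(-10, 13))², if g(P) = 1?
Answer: 81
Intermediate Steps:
D = 9 (D = (0*(-5) + 3²)*1 = (0 + 9)*1 = 9*1 = 9)
w(B, K) = 0 (w(B, K) = 0*K = 0)
(D + w(-10, 13))² = (9 + 0)² = 9² = 81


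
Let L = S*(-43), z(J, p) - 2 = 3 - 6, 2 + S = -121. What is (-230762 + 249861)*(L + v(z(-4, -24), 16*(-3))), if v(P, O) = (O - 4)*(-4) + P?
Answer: 104968104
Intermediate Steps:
S = -123 (S = -2 - 121 = -123)
z(J, p) = -1 (z(J, p) = 2 + (3 - 6) = 2 - 3 = -1)
L = 5289 (L = -123*(-43) = 5289)
v(P, O) = 16 + P - 4*O (v(P, O) = (-4 + O)*(-4) + P = (16 - 4*O) + P = 16 + P - 4*O)
(-230762 + 249861)*(L + v(z(-4, -24), 16*(-3))) = (-230762 + 249861)*(5289 + (16 - 1 - 64*(-3))) = 19099*(5289 + (16 - 1 - 4*(-48))) = 19099*(5289 + (16 - 1 + 192)) = 19099*(5289 + 207) = 19099*5496 = 104968104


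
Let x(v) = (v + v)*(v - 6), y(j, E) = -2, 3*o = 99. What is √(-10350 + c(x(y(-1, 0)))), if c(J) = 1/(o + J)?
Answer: I*√43728685/65 ≈ 101.73*I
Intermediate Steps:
o = 33 (o = (⅓)*99 = 33)
x(v) = 2*v*(-6 + v) (x(v) = (2*v)*(-6 + v) = 2*v*(-6 + v))
c(J) = 1/(33 + J)
√(-10350 + c(x(y(-1, 0)))) = √(-10350 + 1/(33 + 2*(-2)*(-6 - 2))) = √(-10350 + 1/(33 + 2*(-2)*(-8))) = √(-10350 + 1/(33 + 32)) = √(-10350 + 1/65) = √(-672749/65) = I*√43728685/65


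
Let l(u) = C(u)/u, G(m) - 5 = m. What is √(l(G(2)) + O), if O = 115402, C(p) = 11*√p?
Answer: √(5654698 + 77*√7)/7 ≈ 339.71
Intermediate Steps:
G(m) = 5 + m
l(u) = 11/√u (l(u) = (11*√u)/u = 11/√u)
√(l(G(2)) + O) = √(11/√(5 + 2) + 115402) = √(11/√7 + 115402) = √(11*(√7/7) + 115402) = √(11*√7/7 + 115402) = √(115402 + 11*√7/7)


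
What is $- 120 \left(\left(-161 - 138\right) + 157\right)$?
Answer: $17040$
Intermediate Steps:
$- 120 \left(\left(-161 - 138\right) + 157\right) = - 120 \left(-299 + 157\right) = \left(-120\right) \left(-142\right) = 17040$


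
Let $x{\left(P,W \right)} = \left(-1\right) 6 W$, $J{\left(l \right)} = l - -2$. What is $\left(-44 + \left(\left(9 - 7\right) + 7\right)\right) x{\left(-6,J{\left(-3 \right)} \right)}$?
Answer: $-210$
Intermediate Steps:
$J{\left(l \right)} = 2 + l$ ($J{\left(l \right)} = l + 2 = 2 + l$)
$x{\left(P,W \right)} = - 6 W$
$\left(-44 + \left(\left(9 - 7\right) + 7\right)\right) x{\left(-6,J{\left(-3 \right)} \right)} = \left(-44 + \left(\left(9 - 7\right) + 7\right)\right) \left(- 6 \left(2 - 3\right)\right) = \left(-44 + \left(2 + 7\right)\right) \left(\left(-6\right) \left(-1\right)\right) = \left(-44 + 9\right) 6 = \left(-35\right) 6 = -210$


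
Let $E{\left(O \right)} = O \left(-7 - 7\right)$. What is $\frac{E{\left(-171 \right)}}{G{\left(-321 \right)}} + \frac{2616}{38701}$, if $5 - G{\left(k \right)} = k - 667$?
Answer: $\frac{31749294}{12810031} \approx 2.4785$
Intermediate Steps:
$E{\left(O \right)} = - 14 O$ ($E{\left(O \right)} = O \left(-14\right) = - 14 O$)
$G{\left(k \right)} = 672 - k$ ($G{\left(k \right)} = 5 - \left(k - 667\right) = 5 - \left(-667 + k\right) = 672 - k$)
$\frac{E{\left(-171 \right)}}{G{\left(-321 \right)}} + \frac{2616}{38701} = \frac{\left(-14\right) \left(-171\right)}{672 - -321} + \frac{2616}{38701} = \frac{2394}{672 + 321} + 2616 \cdot \frac{1}{38701} = \frac{2394}{993} + \frac{2616}{38701} = 2394 \cdot \frac{1}{993} + \frac{2616}{38701} = \frac{798}{331} + \frac{2616}{38701} = \frac{31749294}{12810031}$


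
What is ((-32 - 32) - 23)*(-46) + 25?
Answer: 4027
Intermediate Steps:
((-32 - 32) - 23)*(-46) + 25 = (-64 - 23)*(-46) + 25 = -87*(-46) + 25 = 4002 + 25 = 4027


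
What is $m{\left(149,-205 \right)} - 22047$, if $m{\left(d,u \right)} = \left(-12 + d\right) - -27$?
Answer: $-21883$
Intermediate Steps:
$m{\left(d,u \right)} = 15 + d$ ($m{\left(d,u \right)} = \left(-12 + d\right) + 27 = 15 + d$)
$m{\left(149,-205 \right)} - 22047 = \left(15 + 149\right) - 22047 = 164 - 22047 = -21883$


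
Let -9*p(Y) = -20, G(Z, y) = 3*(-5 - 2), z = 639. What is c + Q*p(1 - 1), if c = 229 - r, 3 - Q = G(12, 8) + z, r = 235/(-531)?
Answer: -603866/531 ≈ -1137.2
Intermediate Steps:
r = -235/531 (r = 235*(-1/531) = -235/531 ≈ -0.44256)
G(Z, y) = -21 (G(Z, y) = 3*(-7) = -21)
Q = -615 (Q = 3 - (-21 + 639) = 3 - 1*618 = 3 - 618 = -615)
p(Y) = 20/9 (p(Y) = -⅑*(-20) = 20/9)
c = 121834/531 (c = 229 - 1*(-235/531) = 229 + 235/531 = 121834/531 ≈ 229.44)
c + Q*p(1 - 1) = 121834/531 - 615*20/9 = 121834/531 - 4100/3 = -603866/531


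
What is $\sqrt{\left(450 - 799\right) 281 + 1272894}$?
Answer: $5 \sqrt{46993} \approx 1083.9$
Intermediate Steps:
$\sqrt{\left(450 - 799\right) 281 + 1272894} = \sqrt{\left(-349\right) 281 + 1272894} = \sqrt{-98069 + 1272894} = \sqrt{1174825} = 5 \sqrt{46993}$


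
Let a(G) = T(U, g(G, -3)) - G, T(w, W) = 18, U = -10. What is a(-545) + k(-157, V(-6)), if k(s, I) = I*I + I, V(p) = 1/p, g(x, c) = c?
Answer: 20263/36 ≈ 562.86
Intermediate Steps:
k(s, I) = I + I² (k(s, I) = I² + I = I + I²)
a(G) = 18 - G
a(-545) + k(-157, V(-6)) = (18 - 1*(-545)) + (1 + 1/(-6))/(-6) = (18 + 545) - (1 - ⅙)/6 = 563 - ⅙*⅚ = 563 - 5/36 = 20263/36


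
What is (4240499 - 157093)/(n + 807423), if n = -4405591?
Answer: -2041703/1799084 ≈ -1.1349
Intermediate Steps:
(4240499 - 157093)/(n + 807423) = (4240499 - 157093)/(-4405591 + 807423) = 4083406/(-3598168) = 4083406*(-1/3598168) = -2041703/1799084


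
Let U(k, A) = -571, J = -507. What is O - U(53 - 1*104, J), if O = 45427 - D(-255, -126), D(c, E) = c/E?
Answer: 1931831/42 ≈ 45996.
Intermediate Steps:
O = 1907849/42 (O = 45427 - (-255)/(-126) = 45427 - (-255)*(-1)/126 = 45427 - 1*85/42 = 45427 - 85/42 = 1907849/42 ≈ 45425.)
O - U(53 - 1*104, J) = 1907849/42 - 1*(-571) = 1907849/42 + 571 = 1931831/42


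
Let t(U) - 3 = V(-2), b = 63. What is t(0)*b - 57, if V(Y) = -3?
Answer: -57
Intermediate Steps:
t(U) = 0 (t(U) = 3 - 3 = 0)
t(0)*b - 57 = 0*63 - 57 = 0 - 57 = -57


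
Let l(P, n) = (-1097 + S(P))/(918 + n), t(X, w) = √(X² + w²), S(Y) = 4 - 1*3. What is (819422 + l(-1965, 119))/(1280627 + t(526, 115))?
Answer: 32005863815229/50020159308454 - 424869759*√289901/850342708243718 ≈ 0.63959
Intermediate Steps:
S(Y) = 1 (S(Y) = 4 - 3 = 1)
l(P, n) = -1096/(918 + n) (l(P, n) = (-1097 + 1)/(918 + n) = -1096/(918 + n))
(819422 + l(-1965, 119))/(1280627 + t(526, 115)) = (819422 - 1096/(918 + 119))/(1280627 + √(526² + 115²)) = (819422 - 1096/1037)/(1280627 + √(276676 + 13225)) = (819422 - 1096*1/1037)/(1280627 + √289901) = (819422 - 1096/1037)/(1280627 + √289901) = 849739518/(1037*(1280627 + √289901))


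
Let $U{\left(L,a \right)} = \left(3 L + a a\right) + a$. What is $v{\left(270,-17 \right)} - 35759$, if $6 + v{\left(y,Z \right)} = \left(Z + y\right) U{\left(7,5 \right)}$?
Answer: $-22862$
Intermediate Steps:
$U{\left(L,a \right)} = a + a^{2} + 3 L$ ($U{\left(L,a \right)} = \left(3 L + a^{2}\right) + a = \left(a^{2} + 3 L\right) + a = a + a^{2} + 3 L$)
$v{\left(y,Z \right)} = -6 + 51 Z + 51 y$ ($v{\left(y,Z \right)} = -6 + \left(Z + y\right) \left(5 + 5^{2} + 3 \cdot 7\right) = -6 + \left(Z + y\right) \left(5 + 25 + 21\right) = -6 + \left(Z + y\right) 51 = -6 + \left(51 Z + 51 y\right) = -6 + 51 Z + 51 y$)
$v{\left(270,-17 \right)} - 35759 = \left(-6 + 51 \left(-17\right) + 51 \cdot 270\right) - 35759 = \left(-6 - 867 + 13770\right) - 35759 = 12897 - 35759 = -22862$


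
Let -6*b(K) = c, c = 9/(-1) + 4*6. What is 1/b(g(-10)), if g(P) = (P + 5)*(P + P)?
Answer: -⅖ ≈ -0.40000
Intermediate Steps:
g(P) = 2*P*(5 + P) (g(P) = (5 + P)*(2*P) = 2*P*(5 + P))
c = 15 (c = 9*(-1) + 24 = -9 + 24 = 15)
b(K) = -5/2 (b(K) = -⅙*15 = -5/2)
1/b(g(-10)) = 1/(-5/2) = -⅖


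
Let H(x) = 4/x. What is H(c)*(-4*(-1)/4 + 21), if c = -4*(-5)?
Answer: 22/5 ≈ 4.4000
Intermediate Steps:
c = 20
H(c)*(-4*(-1)/4 + 21) = (4/20)*(-4*(-1)/4 + 21) = (4*(1/20))*(-(-1) + 21) = (-4*(-1/4) + 21)/5 = (1 + 21)/5 = (1/5)*22 = 22/5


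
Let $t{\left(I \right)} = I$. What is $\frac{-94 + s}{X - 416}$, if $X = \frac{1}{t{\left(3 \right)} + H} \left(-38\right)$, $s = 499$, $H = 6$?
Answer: $- \frac{3645}{3782} \approx -0.96378$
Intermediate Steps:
$X = - \frac{38}{9}$ ($X = \frac{1}{3 + 6} \left(-38\right) = \frac{1}{9} \left(-38\right) = - \frac{38}{9} \approx -4.2222$)
$\frac{-94 + s}{X - 416} = \frac{-94 + 499}{- \frac{38}{9} - 416} = \frac{405}{- \frac{3782}{9}} = 405 \left(- \frac{9}{3782}\right) = - \frac{3645}{3782}$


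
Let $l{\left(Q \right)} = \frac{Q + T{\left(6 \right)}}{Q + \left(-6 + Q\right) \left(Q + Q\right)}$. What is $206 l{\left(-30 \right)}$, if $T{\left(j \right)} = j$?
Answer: $- \frac{824}{355} \approx -2.3211$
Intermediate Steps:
$l{\left(Q \right)} = \frac{6 + Q}{Q + 2 Q \left(-6 + Q\right)}$ ($l{\left(Q \right)} = \frac{Q + 6}{Q + \left(-6 + Q\right) \left(Q + Q\right)} = \frac{6 + Q}{Q + \left(-6 + Q\right) 2 Q} = \frac{6 + Q}{Q + 2 Q \left(-6 + Q\right)}$)
$206 l{\left(-30 \right)} = 206 \frac{6 - 30}{\left(-30\right) \left(-11 + 2 \left(-30\right)\right)} = 206 \left(\left(- \frac{1}{30}\right) \frac{1}{-11 - 60} \left(-24\right)\right) = 206 \left(\left(- \frac{1}{30}\right) \frac{1}{-71} \left(-24\right)\right) = 206 \left(\left(- \frac{1}{30}\right) \left(- \frac{1}{71}\right) \left(-24\right)\right) = 206 \left(- \frac{4}{355}\right) = - \frac{824}{355}$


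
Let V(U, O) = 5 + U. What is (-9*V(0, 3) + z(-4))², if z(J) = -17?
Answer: 3844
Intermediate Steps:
(-9*V(0, 3) + z(-4))² = (-9*(5 + 0) - 17)² = (-9*5 - 17)² = (-45 - 17)² = (-62)² = 3844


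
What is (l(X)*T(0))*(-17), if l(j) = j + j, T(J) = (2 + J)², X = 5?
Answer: -680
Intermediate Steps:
l(j) = 2*j
(l(X)*T(0))*(-17) = ((2*5)*(2 + 0)²)*(-17) = (10*2²)*(-17) = (10*4)*(-17) = 40*(-17) = -680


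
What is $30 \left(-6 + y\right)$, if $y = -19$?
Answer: $-750$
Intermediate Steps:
$30 \left(-6 + y\right) = 30 \left(-6 - 19\right) = 30 \left(-25\right) = -750$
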